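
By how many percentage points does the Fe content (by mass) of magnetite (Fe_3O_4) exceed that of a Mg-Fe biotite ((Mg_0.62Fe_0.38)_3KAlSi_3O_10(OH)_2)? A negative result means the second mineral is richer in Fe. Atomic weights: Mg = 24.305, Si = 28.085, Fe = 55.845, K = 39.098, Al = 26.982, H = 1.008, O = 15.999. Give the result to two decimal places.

Fe in Fe_3O_4: molar mass 231.531 g/mol; 3×55.845 = 167.535 g → 72.36 wt%.
Fe in (Mg_0.62Fe_0.38)_3KAlSi_3O_10(OH)_2: molar mass 453.210 g/mol; 1.14×55.845 = 63.663 g → 14.05 wt%.
Difference = 72.36 − 14.05 = 58.31 percentage points.

58.31 percentage points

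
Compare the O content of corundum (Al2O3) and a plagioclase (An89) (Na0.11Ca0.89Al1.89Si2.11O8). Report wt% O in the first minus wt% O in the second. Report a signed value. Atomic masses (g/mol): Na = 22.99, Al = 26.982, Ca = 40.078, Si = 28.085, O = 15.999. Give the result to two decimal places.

M(Al2O3) = 101.961 g/mol, so wt% O = 47.997/101.961 × 100 = 47.07%.
M(Na0.11Ca0.89Al1.89Si2.11O8) = 276.446 g/mol, so wt% O = 127.992/276.446 × 100 = 46.30%.
47.07 − 46.30 = 0.77 pp.

0.77 percentage points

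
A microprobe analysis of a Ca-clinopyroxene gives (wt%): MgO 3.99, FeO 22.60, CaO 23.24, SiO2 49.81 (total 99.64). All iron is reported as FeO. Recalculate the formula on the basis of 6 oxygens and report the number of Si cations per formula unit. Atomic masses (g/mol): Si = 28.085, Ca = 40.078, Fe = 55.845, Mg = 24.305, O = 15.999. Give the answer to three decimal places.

3.99 wt% MgO ÷ 40.304 g/mol = 0.09900 mol, giving 0.09900 Mg and 0.09900 O.
22.60 wt% FeO ÷ 71.844 g/mol = 0.31457 mol, giving 0.31457 Fe and 0.31457 O.
23.24 wt% CaO ÷ 56.077 g/mol = 0.41443 mol, giving 0.41443 Ca and 0.41443 O.
49.81 wt% SiO2 ÷ 60.083 g/mol = 0.82902 mol, giving 0.82902 Si and 1.65804 O.
Oxygen sums to 2.48604; scaling by 6/2.48604 = 2.41348 puts the formula on 6 O.
Si: 0.82902 × 2.41348 = 2.001 atoms per formula unit.

2.001 Si apfu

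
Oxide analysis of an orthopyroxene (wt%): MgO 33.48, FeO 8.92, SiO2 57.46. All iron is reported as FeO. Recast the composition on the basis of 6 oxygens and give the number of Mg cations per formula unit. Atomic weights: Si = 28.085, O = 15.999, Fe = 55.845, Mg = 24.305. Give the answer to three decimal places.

1.738 Mg apfu

33.48 wt% MgO ÷ 40.304 g/mol = 0.83069 mol, giving 0.83069 Mg and 0.83069 O.
8.92 wt% FeO ÷ 71.844 g/mol = 0.12416 mol, giving 0.12416 Fe and 0.12416 O.
57.46 wt% SiO2 ÷ 60.083 g/mol = 0.95634 mol, giving 0.95634 Si and 1.91268 O.
Oxygen sums to 2.86753; scaling by 6/2.86753 = 2.09239 puts the formula on 6 O.
Mg: 0.83069 × 2.09239 = 1.738 atoms per formula unit.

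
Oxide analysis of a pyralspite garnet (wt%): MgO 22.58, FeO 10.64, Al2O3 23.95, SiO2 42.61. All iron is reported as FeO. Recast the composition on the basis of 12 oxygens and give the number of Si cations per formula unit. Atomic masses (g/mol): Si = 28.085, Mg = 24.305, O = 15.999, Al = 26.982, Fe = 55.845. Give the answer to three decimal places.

22.58 wt% MgO ÷ 40.304 g/mol = 0.56024 mol, giving 0.56024 Mg and 0.56024 O.
10.64 wt% FeO ÷ 71.844 g/mol = 0.14810 mol, giving 0.14810 Fe and 0.14810 O.
23.95 wt% Al2O3 ÷ 101.961 g/mol = 0.23489 mol, giving 0.46978 Al and 0.70467 O.
42.61 wt% SiO2 ÷ 60.083 g/mol = 0.70919 mol, giving 0.70919 Si and 1.41838 O.
Oxygen sums to 2.83139; scaling by 12/2.83139 = 4.23820 puts the formula on 12 O.
Si: 0.70919 × 4.23820 = 3.006 atoms per formula unit.

3.006 Si apfu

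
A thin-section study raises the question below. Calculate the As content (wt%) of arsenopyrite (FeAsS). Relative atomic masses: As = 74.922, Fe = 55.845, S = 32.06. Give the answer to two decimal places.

46.01 wt%

Molar mass of FeAsS: 1·55.845 + 1·74.922 + 1·32.06 = 162.827 g/mol.
Mass of As per formula unit: 1 × 74.922 = 74.922 g.
Weight fraction As = 74.922 / 162.827 = 0.4601.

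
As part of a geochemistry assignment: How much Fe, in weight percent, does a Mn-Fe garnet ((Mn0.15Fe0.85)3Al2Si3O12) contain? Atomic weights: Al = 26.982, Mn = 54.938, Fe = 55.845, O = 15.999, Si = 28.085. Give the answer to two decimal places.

Formula mass = 0.45·54.938 + 2.55·55.845 + 2·26.982 + 3·28.085 + 12·15.999 = 497.334 g/mol, of which 142.405 g is Fe.
So Fe makes up 142.405/497.334 = 0.2863 of the mass, i.e. 28.63%.

28.63 weight percent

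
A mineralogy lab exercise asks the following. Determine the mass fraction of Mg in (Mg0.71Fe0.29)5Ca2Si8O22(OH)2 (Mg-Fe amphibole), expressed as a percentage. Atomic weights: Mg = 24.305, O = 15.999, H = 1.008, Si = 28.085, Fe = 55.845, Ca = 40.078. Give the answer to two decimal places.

M((Mg0.71Fe0.29)5Ca2Si8O22(OH)2) = 858.086 g/mol.
Mg contributes 3.55 × 24.305 = 86.283 g per mole.
86.283/858.086 = 0.1006 → 10.06%.

10.06 mass %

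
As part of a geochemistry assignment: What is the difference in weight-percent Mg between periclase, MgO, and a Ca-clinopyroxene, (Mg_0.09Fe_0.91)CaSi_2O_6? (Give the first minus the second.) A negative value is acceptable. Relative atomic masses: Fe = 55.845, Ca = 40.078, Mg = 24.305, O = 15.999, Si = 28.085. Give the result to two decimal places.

59.41 percentage points

M(MgO) = 40.304 g/mol, so wt% Mg = 24.305/40.304 × 100 = 60.30%.
M((Mg_0.09Fe_0.91)CaSi_2O_6) = 245.248 g/mol, so wt% Mg = 2.187/245.248 × 100 = 0.89%.
60.30 − 0.89 = 59.41 pp.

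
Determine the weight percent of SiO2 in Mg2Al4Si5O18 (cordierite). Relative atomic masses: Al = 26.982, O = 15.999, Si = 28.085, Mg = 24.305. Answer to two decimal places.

M(Mg2Al4Si5O18) = 584.945 g/mol; M(SiO2) = 60.083 g/mol.
Moles SiO2 per formula unit = 5 Si ÷ 1 = 5.0000.
SiO2 fraction = (5.0000 × 60.083) / 584.945 = 300.415/584.945 = 0.5136.

51.36 wt%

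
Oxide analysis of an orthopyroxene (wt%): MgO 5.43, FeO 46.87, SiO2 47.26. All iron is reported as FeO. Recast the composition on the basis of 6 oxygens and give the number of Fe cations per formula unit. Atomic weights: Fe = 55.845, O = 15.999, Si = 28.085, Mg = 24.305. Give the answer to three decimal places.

1.658 Fe apfu

5.43 wt% MgO ÷ 40.304 g/mol = 0.13473 mol, giving 0.13473 Mg and 0.13473 O.
46.87 wt% FeO ÷ 71.844 g/mol = 0.65239 mol, giving 0.65239 Fe and 0.65239 O.
47.26 wt% SiO2 ÷ 60.083 g/mol = 0.78658 mol, giving 0.78658 Si and 1.57316 O.
Oxygen sums to 2.36028; scaling by 6/2.36028 = 2.54207 puts the formula on 6 O.
Fe: 0.65239 × 2.54207 = 1.658 atoms per formula unit.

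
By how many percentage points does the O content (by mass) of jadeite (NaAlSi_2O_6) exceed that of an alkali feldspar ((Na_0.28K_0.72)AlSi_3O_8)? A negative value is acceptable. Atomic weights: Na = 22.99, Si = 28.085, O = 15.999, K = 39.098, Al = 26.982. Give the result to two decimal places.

0.75 percentage points

O in NaAlSi_2O_6: molar mass 202.136 g/mol; 6×15.999 = 95.994 g → 47.49 wt%.
O in (Na_0.28K_0.72)AlSi_3O_8: molar mass 273.817 g/mol; 8×15.999 = 127.992 g → 46.74 wt%.
Difference = 47.49 − 46.74 = 0.75 percentage points.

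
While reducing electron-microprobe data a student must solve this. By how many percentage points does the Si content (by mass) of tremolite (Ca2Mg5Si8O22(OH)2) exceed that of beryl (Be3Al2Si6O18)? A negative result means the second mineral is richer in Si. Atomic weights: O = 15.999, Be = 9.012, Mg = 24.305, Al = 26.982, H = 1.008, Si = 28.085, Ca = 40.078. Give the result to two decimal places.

Si in Ca2Mg5Si8O22(OH)2: molar mass 812.353 g/mol; 8×28.085 = 224.680 g → 27.66 wt%.
Si in Be3Al2Si6O18: molar mass 537.492 g/mol; 6×28.085 = 168.510 g → 31.35 wt%.
Difference = 27.66 − 31.35 = -3.69 percentage points.

-3.69 percentage points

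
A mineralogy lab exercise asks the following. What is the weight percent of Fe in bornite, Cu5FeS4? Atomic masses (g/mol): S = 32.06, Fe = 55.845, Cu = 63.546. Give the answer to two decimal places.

11.13 weight percent

Formula mass = 5×63.546 + 1×55.845 + 4×32.06 = 501.815 g/mol, of which 55.845 g is Fe.
So Fe makes up 55.845/501.815 = 0.1113 of the mass, i.e. 11.13%.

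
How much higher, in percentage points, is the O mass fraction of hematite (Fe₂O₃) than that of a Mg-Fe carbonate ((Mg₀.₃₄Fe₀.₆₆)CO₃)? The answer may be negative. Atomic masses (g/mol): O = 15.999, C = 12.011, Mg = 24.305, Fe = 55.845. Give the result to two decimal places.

O in Fe₂O₃: molar mass 159.687 g/mol; 3×15.999 = 47.997 g → 30.06 wt%.
O in (Mg₀.₃₄Fe₀.₆₆)CO₃: molar mass 105.129 g/mol; 3×15.999 = 47.997 g → 45.66 wt%.
Difference = 30.06 − 45.66 = -15.60 percentage points.

-15.60 percentage points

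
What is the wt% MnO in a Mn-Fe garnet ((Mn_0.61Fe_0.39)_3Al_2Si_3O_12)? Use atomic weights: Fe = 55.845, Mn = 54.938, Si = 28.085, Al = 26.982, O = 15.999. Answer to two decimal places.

Formula mass = 496.082 g/mol.
1.83 Mn → 1.8300 mol MnO per formula unit; M(MnO) = 70.937, so MnO mass = 129.815 g.
129.815/496.082 × 100 = 26.17 wt%.

26.17 wt%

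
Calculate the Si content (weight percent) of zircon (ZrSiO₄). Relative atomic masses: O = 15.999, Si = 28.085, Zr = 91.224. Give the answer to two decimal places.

15.32 weight percent

Molar mass of ZrSiO₄: 1×91.224 + 1×28.085 + 4×15.999 = 183.305 g/mol.
Mass of Si per formula unit: 1 × 28.085 = 28.085 g.
Weight fraction Si = 28.085 / 183.305 = 0.1532.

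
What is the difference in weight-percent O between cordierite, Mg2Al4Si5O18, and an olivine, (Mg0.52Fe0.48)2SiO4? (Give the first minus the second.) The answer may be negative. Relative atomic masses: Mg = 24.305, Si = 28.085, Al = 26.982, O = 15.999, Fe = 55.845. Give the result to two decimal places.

11.80 percentage points

First mineral: 287.982 g O in 584.945 g formula = 49.23 wt% O.
Second mineral: 63.996 g O in 170.969 g formula = 37.43 wt% O.
49.23% − 37.43% gives a difference of 11.80 percentage points.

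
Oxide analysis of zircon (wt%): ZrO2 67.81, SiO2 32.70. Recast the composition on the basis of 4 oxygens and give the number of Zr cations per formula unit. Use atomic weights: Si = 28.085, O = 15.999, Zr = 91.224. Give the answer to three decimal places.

67.81 wt% ZrO2 ÷ 123.222 g/mol = 0.55031 mol, giving 0.55031 Zr and 1.10062 O.
32.70 wt% SiO2 ÷ 60.083 g/mol = 0.54425 mol, giving 0.54425 Si and 1.08850 O.
Oxygen sums to 2.18912; scaling by 4/2.18912 = 1.82722 puts the formula on 4 O.
Zr: 0.55031 × 1.82722 = 1.006 atoms per formula unit.

1.006 Zr apfu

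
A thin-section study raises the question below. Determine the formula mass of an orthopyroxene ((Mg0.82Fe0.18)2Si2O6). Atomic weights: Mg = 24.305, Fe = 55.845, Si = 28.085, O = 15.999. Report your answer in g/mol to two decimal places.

Mg: 1.64 × 24.305 = 39.8602
Fe: 0.36 × 55.845 = 20.1042
Si: 2 × 28.085 = 56.1700
O: 6 × 15.999 = 95.9940
Summing the contributions gives the formula mass.

212.13 g/mol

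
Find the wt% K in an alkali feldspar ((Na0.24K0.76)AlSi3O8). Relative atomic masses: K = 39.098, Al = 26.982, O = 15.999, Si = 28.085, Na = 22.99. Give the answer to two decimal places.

M((Na0.24K0.76)AlSi3O8) = 274.461 g/mol.
K contributes 0.76 × 39.098 = 29.714 g per mole.
29.714/274.461 = 0.1083 → 10.83%.

10.83 wt%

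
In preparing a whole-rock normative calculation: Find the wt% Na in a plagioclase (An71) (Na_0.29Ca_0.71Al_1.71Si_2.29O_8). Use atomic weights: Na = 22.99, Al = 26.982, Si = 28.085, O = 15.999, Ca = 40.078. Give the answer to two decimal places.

2.44 weight percent

M(Na_0.29Ca_0.71Al_1.71Si_2.29O_8) = 273.568 g/mol.
Na contributes 0.29 × 22.99 = 6.667 g per mole.
6.667/273.568 = 0.0244 → 2.44%.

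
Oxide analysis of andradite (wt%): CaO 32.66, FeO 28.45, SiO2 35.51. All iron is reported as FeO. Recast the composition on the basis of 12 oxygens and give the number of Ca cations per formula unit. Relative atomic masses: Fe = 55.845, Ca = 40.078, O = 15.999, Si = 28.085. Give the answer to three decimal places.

3.235 Ca apfu

32.66 wt% CaO ÷ 56.077 g/mol = 0.58241 mol, giving 0.58241 Ca and 0.58241 O.
28.45 wt% FeO ÷ 71.844 g/mol = 0.39600 mol, giving 0.39600 Fe and 0.39600 O.
35.51 wt% SiO2 ÷ 60.083 g/mol = 0.59102 mol, giving 0.59102 Si and 1.18204 O.
Oxygen sums to 2.16045; scaling by 12/2.16045 = 5.55440 puts the formula on 12 O.
Ca: 0.58241 × 5.55440 = 3.235 atoms per formula unit.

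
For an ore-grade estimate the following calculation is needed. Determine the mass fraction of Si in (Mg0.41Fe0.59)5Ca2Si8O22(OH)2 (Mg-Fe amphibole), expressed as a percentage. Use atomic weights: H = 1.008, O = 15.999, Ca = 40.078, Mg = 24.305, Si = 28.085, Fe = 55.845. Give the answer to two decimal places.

Formula mass = 2.05×24.305 + 2.95×55.845 + 2×40.078 + 8×28.085 + 24×15.999 + 2×1.008 = 905.396 g/mol, of which 224.680 g is Si.
So Si makes up 224.680/905.396 = 0.2482 of the mass, i.e. 24.82%.

24.82 weight percent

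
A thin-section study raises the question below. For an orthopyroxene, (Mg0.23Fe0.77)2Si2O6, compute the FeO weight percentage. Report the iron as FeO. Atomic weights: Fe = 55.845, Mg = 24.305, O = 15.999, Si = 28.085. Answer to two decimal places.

44.37 wt%

Molar mass of (Mg0.23Fe0.77)2Si2O6 = 0.46*24.305 + 1.54*55.845 + 2*28.085 + 6*15.999 = 249.346 g/mol.
Each formula unit contains 1.54 Fe, equivalent to 1.54/1 = 1.5400 mol FeO.
M(FeO) = 1×55.845 + 1×15.999 = 71.844 g/mol.
Mass of FeO per formula unit = 1.5400 × 71.844 = 110.640 g.
FeO wt% = 110.640 / 249.346 × 100 = 44.37%.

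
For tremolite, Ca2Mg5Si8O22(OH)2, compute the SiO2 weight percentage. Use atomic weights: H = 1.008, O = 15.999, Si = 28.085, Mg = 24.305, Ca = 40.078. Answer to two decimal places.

59.17 wt%

M(Ca2Mg5Si8O22(OH)2) = 812.353 g/mol; M(SiO2) = 60.083 g/mol.
Moles SiO2 per formula unit = 8 Si ÷ 1 = 8.0000.
SiO2 fraction = (8.0000 × 60.083) / 812.353 = 480.664/812.353 = 0.5917.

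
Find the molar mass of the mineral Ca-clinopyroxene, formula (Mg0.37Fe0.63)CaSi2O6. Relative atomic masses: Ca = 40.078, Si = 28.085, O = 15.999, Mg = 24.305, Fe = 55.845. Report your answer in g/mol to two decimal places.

236.42 g/mol

The formula mass is the sum 0.37*24.305 + 0.63*55.845 + 1*40.078 + 2*28.085 + 6*15.999.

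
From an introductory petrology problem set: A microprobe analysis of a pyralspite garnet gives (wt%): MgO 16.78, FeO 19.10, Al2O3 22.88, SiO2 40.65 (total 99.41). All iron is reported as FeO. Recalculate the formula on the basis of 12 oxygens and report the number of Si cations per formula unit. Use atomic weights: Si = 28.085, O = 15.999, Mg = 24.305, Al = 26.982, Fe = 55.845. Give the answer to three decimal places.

2.997 Si apfu

MgO (M=40.304): mol = 0.41634; Mg = 0.41634, O = 0.41634.
FeO (M=71.844): mol = 0.26585; Fe = 0.26585, O = 0.26585.
Al2O3 (M=101.961): mol = 0.22440; Al = 0.44880, O = 0.67320.
SiO2 (M=60.083): mol = 0.67656; Si = 0.67656, O = 1.35312.
ΣO = 2.70851; factor = 12/ΣO = 4.43048.
Si apfu = 0.67656 × 4.43048 = 2.997.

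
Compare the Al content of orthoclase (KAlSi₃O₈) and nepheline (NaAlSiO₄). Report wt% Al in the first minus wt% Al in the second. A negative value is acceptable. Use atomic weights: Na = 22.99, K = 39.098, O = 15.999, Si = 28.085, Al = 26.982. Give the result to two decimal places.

-9.30 percentage points

M(KAlSi₃O₈) = 278.327 g/mol, so wt% Al = 26.982/278.327 × 100 = 9.69%.
M(NaAlSiO₄) = 142.053 g/mol, so wt% Al = 26.982/142.053 × 100 = 18.99%.
9.69 − 18.99 = -9.30 pp.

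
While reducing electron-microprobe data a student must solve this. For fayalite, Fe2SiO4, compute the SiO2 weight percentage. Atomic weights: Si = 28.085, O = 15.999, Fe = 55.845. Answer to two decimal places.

29.49 wt%

Formula mass = 203.771 g/mol.
1 Si → 1.0000 mol SiO2 per formula unit; M(SiO2) = 60.083, so SiO2 mass = 60.083 g.
60.083/203.771 × 100 = 29.49 wt%.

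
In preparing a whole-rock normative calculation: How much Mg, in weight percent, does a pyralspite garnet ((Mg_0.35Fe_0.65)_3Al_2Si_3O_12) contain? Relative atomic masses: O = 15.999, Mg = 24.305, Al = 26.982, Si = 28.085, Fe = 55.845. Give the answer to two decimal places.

5.49 weight percent

Molar mass of (Mg_0.35Fe_0.65)_3Al_2Si_3O_12: 1.05·24.305 + 1.95·55.845 + 2·26.982 + 3·28.085 + 12·15.999 = 464.625 g/mol.
Mass of Mg per formula unit: 1.05 × 24.305 = 25.520 g.
Weight fraction Mg = 25.520 / 464.625 = 0.0549.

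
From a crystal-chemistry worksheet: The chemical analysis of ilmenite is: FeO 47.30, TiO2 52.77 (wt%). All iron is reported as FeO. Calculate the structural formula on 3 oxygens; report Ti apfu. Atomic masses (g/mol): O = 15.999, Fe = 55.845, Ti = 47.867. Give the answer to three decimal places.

1.001 Ti apfu

47.30 wt% FeO ÷ 71.844 g/mol = 0.65837 mol, giving 0.65837 Fe and 0.65837 O.
52.77 wt% TiO2 ÷ 79.865 g/mol = 0.66074 mol, giving 0.66074 Ti and 1.32148 O.
Oxygen sums to 1.97985; scaling by 3/1.97985 = 1.51527 puts the formula on 3 O.
Ti: 0.66074 × 1.51527 = 1.001 atoms per formula unit.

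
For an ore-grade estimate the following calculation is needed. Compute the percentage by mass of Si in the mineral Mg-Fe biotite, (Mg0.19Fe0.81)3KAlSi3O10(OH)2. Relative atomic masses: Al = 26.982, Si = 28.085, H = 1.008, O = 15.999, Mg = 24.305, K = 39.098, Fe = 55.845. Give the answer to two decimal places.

Formula mass = 0.57*24.305 + 2.43*55.845 + 1*39.098 + 1*26.982 + 3*28.085 + 12*15.999 + 2*1.008 = 493.896 g/mol, of which 84.255 g is Si.
So Si makes up 84.255/493.896 = 0.1706 of the mass, i.e. 17.06%.

17.06 wt%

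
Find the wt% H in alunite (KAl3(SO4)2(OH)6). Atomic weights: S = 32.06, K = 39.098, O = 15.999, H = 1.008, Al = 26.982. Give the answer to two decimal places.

Formula mass = 1*39.098 + 3*26.982 + 2*32.06 + 14*15.999 + 6*1.008 = 414.198 g/mol, of which 6.048 g is H.
So H makes up 6.048/414.198 = 0.0146 of the mass, i.e. 1.46%.

1.46 weight percent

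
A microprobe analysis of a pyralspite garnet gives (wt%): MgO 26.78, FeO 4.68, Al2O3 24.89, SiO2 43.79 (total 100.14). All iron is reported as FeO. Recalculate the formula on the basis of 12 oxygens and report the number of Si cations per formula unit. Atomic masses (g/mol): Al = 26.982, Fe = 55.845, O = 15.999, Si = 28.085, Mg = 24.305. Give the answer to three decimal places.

2.996 Si apfu

MgO: 26.78/40.304 = 0.66445 mol → 0.66445 mol Mg, 0.66445 mol O.
FeO: 4.68/71.844 = 0.06514 mol → 0.06514 mol Fe, 0.06514 mol O.
Al2O3: 24.89/101.961 = 0.24411 mol → 0.48822 mol Al, 0.73233 mol O.
SiO2: 43.79/60.083 = 0.72883 mol → 0.72883 mol Si, 1.45766 mol O.
Total oxygen = 2.91958 mol. Normalization factor = 12/2.91958 = 4.11018.
Si per 12 O = 0.72883 × 4.11018 = 2.996.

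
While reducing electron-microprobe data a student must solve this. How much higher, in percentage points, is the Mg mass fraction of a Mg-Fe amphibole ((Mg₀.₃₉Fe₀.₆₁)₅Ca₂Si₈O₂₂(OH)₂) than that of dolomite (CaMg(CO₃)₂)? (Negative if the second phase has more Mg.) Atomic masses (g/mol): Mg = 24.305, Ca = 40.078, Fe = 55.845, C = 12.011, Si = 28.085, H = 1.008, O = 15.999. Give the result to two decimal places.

-7.96 percentage points

M((Mg₀.₃₉Fe₀.₆₁)₅Ca₂Si₈O₂₂(OH)₂) = 908.550 g/mol, so wt% Mg = 47.395/908.550 × 100 = 5.22%.
M(CaMg(CO₃)₂) = 184.399 g/mol, so wt% Mg = 24.305/184.399 × 100 = 13.18%.
5.22 − 13.18 = -7.96 pp.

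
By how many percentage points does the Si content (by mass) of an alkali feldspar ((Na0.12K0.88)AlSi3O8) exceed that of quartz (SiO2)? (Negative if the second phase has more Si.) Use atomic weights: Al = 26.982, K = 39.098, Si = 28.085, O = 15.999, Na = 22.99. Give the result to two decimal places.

First mineral: 84.255 g Si in 276.394 g formula = 30.48 wt% Si.
Second mineral: 28.085 g Si in 60.083 g formula = 46.74 wt% Si.
30.48% − 46.74% gives a difference of -16.26 percentage points.

-16.26 percentage points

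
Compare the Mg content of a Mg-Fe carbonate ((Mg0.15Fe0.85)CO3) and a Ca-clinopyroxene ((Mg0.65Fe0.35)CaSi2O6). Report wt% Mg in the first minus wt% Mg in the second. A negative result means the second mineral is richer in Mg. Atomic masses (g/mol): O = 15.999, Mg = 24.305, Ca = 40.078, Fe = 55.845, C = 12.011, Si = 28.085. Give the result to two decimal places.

M((Mg0.15Fe0.85)CO3) = 111.122 g/mol, so wt% Mg = 3.646/111.122 × 100 = 3.28%.
M((Mg0.65Fe0.35)CaSi2O6) = 227.586 g/mol, so wt% Mg = 15.798/227.586 × 100 = 6.94%.
3.28 − 6.94 = -3.66 pp.

-3.66 percentage points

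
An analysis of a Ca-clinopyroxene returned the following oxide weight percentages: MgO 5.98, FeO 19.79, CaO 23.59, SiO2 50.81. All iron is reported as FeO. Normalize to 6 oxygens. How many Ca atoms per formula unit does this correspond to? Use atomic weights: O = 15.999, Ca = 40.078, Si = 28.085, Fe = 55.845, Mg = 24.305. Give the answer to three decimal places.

0.995 Ca apfu

5.98 wt% MgO ÷ 40.304 g/mol = 0.14837 mol, giving 0.14837 Mg and 0.14837 O.
19.79 wt% FeO ÷ 71.844 g/mol = 0.27546 mol, giving 0.27546 Fe and 0.27546 O.
23.59 wt% CaO ÷ 56.077 g/mol = 0.42067 mol, giving 0.42067 Ca and 0.42067 O.
50.81 wt% SiO2 ÷ 60.083 g/mol = 0.84566 mol, giving 0.84566 Si and 1.69132 O.
Oxygen sums to 2.53582; scaling by 6/2.53582 = 2.36610 puts the formula on 6 O.
Ca: 0.42067 × 2.36610 = 0.995 atoms per formula unit.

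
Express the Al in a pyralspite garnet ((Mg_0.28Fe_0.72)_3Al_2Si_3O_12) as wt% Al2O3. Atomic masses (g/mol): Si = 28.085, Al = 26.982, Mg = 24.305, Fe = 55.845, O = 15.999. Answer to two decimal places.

Molar mass of (Mg_0.28Fe_0.72)_3Al_2Si_3O_12 = 0.84·24.305 + 2.16·55.845 + 2·26.982 + 3·28.085 + 12·15.999 = 471.248 g/mol.
Each formula unit contains 2 Al, equivalent to 2/2 = 1.0000 mol Al2O3.
M(Al2O3) = 2×26.982 + 3×15.999 = 101.961 g/mol.
Mass of Al2O3 per formula unit = 1.0000 × 101.961 = 101.961 g.
Al2O3 wt% = 101.961 / 471.248 × 100 = 21.64%.

21.64 wt%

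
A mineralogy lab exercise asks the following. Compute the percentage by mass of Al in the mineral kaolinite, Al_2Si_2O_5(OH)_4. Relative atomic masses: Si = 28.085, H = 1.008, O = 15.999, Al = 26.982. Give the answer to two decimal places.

M(Al_2Si_2O_5(OH)_4) = 258.157 g/mol.
Al contributes 2 × 26.982 = 53.964 g per mole.
53.964/258.157 = 0.2090 → 20.90%.

20.90 weight percent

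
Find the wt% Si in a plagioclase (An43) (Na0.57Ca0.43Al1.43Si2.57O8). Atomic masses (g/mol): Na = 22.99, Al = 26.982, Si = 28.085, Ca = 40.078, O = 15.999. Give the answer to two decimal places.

26.82 wt%

Molar mass of Na0.57Ca0.43Al1.43Si2.57O8: 0.57*22.99 + 0.43*40.078 + 1.43*26.982 + 2.57*28.085 + 8*15.999 = 269.093 g/mol.
Mass of Si per formula unit: 2.57 × 28.085 = 72.178 g.
Weight fraction Si = 72.178 / 269.093 = 0.2682.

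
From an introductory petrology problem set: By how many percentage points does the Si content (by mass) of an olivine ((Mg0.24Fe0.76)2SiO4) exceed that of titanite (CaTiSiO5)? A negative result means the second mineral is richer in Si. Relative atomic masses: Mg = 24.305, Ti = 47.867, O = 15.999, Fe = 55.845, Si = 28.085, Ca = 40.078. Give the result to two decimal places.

0.56 percentage points

M((Mg0.24Fe0.76)2SiO4) = 188.632 g/mol, so wt% Si = 28.085/188.632 × 100 = 14.89%.
M(CaTiSiO5) = 196.025 g/mol, so wt% Si = 28.085/196.025 × 100 = 14.33%.
14.89 − 14.33 = 0.56 pp.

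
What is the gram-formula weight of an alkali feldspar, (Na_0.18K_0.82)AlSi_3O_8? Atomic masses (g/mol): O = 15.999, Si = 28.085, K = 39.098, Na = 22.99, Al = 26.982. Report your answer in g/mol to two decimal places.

275.43 g/mol

Na: 0.18 × 22.99 = 4.1382
K: 0.82 × 39.098 = 32.0604
Al: 1 × 26.982 = 26.9820
Si: 3 × 28.085 = 84.2550
O: 8 × 15.999 = 127.9920
Summing the contributions gives the formula mass.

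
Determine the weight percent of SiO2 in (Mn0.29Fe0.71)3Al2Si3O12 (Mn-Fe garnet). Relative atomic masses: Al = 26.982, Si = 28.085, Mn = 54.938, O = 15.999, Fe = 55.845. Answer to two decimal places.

Formula mass = 496.953 g/mol.
3 Si → 3.0000 mol SiO2 per formula unit; M(SiO2) = 60.083, so SiO2 mass = 180.249 g.
180.249/496.953 × 100 = 36.27 wt%.

36.27 wt%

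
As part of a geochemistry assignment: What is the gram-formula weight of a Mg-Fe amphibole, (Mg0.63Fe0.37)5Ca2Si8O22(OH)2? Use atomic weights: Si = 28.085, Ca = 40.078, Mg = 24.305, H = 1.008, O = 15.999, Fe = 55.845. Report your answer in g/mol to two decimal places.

870.70 g/mol

M = 3.15*24.305 + 1.85*55.845 + 2*40.078 + 8*28.085 + 24*15.999 + 2*1.008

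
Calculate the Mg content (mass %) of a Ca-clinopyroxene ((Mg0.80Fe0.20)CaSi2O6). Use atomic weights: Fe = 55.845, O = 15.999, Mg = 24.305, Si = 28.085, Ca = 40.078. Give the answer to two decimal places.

Molar mass of (Mg0.80Fe0.20)CaSi2O6: 0.80·24.305 + 0.20·55.845 + 1·40.078 + 2·28.085 + 6·15.999 = 222.855 g/mol.
Mass of Mg per formula unit: 0.80 × 24.305 = 19.444 g.
Weight fraction Mg = 19.444 / 222.855 = 0.0872.

8.72 mass %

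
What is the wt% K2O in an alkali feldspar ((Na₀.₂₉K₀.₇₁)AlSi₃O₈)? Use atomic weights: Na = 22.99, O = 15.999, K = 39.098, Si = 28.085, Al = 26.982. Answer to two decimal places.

Molar mass of (Na₀.₂₉K₀.₇₁)AlSi₃O₈ = 0.29×22.99 + 0.71×39.098 + 1×26.982 + 3×28.085 + 8×15.999 = 273.656 g/mol.
Each formula unit contains 0.71 K, equivalent to 0.71/2 = 0.3550 mol K2O.
M(K2O) = 2×39.098 + 1×15.999 = 94.195 g/mol.
Mass of K2O per formula unit = 0.3550 × 94.195 = 33.439 g.
K2O wt% = 33.439 / 273.656 × 100 = 12.22%.

12.22 wt%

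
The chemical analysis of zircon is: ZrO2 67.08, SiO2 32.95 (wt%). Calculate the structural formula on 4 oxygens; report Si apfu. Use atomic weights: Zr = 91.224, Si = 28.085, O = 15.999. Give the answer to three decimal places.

ZrO2: 67.08/123.222 = 0.54438 mol → 0.54438 mol Zr, 1.08876 mol O.
SiO2: 32.95/60.083 = 0.54841 mol → 0.54841 mol Si, 1.09682 mol O.
Total oxygen = 2.18558 mol. Normalization factor = 4/2.18558 = 1.83018.
Si per 4 O = 0.54841 × 1.83018 = 1.004.

1.004 Si apfu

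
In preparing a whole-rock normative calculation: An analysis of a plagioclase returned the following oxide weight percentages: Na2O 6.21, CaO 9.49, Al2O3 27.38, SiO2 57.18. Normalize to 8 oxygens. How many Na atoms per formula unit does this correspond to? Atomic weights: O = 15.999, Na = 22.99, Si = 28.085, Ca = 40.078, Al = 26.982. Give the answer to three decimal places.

0.538 Na apfu

Na2O: 6.21/61.979 = 0.10020 mol → 0.20040 mol Na, 0.10020 mol O.
CaO: 9.49/56.077 = 0.16923 mol → 0.16923 mol Ca, 0.16923 mol O.
Al2O3: 27.38/101.961 = 0.26853 mol → 0.53706 mol Al, 0.80559 mol O.
SiO2: 57.18/60.083 = 0.95168 mol → 0.95168 mol Si, 1.90336 mol O.
Total oxygen = 2.97838 mol. Normalization factor = 8/2.97838 = 2.68602.
Na per 8 O = 0.20040 × 2.68602 = 0.538.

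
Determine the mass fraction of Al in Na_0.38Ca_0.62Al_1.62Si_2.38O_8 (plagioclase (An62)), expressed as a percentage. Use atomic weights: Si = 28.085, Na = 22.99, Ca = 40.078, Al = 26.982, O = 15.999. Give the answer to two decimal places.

Molar mass of Na_0.38Ca_0.62Al_1.62Si_2.38O_8: 0.38·22.99 + 0.62·40.078 + 1.62·26.982 + 2.38·28.085 + 8·15.999 = 272.130 g/mol.
Mass of Al per formula unit: 1.62 × 26.982 = 43.711 g.
Weight fraction Al = 43.711 / 272.130 = 0.1606.

16.06 wt%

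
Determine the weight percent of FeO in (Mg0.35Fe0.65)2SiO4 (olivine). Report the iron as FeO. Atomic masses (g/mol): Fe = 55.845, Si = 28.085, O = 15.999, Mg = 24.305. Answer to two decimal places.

51.40 wt%

Molar mass of (Mg0.35Fe0.65)2SiO4 = 0.70*24.305 + 1.30*55.845 + 1*28.085 + 4*15.999 = 181.693 g/mol.
Each formula unit contains 1.30 Fe, equivalent to 1.30/1 = 1.3000 mol FeO.
M(FeO) = 1×55.845 + 1×15.999 = 71.844 g/mol.
Mass of FeO per formula unit = 1.3000 × 71.844 = 93.397 g.
FeO wt% = 93.397 / 181.693 × 100 = 51.40%.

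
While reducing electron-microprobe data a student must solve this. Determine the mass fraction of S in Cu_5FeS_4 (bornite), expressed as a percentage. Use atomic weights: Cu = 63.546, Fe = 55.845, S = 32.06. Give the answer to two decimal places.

Formula mass = 5*63.546 + 1*55.845 + 4*32.06 = 501.815 g/mol, of which 128.240 g is S.
So S makes up 128.240/501.815 = 0.2556 of the mass, i.e. 25.56%.

25.56 wt%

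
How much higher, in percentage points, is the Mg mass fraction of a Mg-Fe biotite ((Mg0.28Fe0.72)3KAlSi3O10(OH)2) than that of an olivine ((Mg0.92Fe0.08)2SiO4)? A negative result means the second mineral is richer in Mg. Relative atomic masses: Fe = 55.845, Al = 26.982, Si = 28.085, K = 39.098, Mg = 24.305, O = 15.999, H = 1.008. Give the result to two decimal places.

-26.48 percentage points

Mg in (Mg0.28Fe0.72)3KAlSi3O10(OH)2: molar mass 485.380 g/mol; 0.84×24.305 = 20.416 g → 4.21 wt%.
Mg in (Mg0.92Fe0.08)2SiO4: molar mass 145.737 g/mol; 1.84×24.305 = 44.721 g → 30.69 wt%.
Difference = 4.21 − 30.69 = -26.48 percentage points.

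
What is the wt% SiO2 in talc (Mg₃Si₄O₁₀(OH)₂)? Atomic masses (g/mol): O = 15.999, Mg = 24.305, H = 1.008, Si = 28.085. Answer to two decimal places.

Formula mass = 379.259 g/mol.
4 Si → 4.0000 mol SiO2 per formula unit; M(SiO2) = 60.083, so SiO2 mass = 240.332 g.
240.332/379.259 × 100 = 63.37 wt%.

63.37 wt%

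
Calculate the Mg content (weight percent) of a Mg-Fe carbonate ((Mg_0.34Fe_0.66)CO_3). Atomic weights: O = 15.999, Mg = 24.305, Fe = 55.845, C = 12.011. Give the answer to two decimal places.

Molar mass of (Mg_0.34Fe_0.66)CO_3: 0.34×24.305 + 0.66×55.845 + 1×12.011 + 3×15.999 = 105.129 g/mol.
Mass of Mg per formula unit: 0.34 × 24.305 = 8.264 g.
Weight fraction Mg = 8.264 / 105.129 = 0.0786.

7.86 weight percent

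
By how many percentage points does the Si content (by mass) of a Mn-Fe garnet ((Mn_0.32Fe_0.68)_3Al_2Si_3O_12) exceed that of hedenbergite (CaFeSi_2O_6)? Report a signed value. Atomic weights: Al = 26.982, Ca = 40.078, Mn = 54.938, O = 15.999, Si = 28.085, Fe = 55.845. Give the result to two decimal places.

First mineral: 84.255 g Si in 496.871 g formula = 16.96 wt% Si.
Second mineral: 56.170 g Si in 248.087 g formula = 22.64 wt% Si.
16.96% − 22.64% gives a difference of -5.68 percentage points.

-5.68 percentage points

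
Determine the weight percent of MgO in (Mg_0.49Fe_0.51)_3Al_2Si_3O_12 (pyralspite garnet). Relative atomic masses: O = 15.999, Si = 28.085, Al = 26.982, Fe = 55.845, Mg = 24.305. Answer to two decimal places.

Molar mass of (Mg_0.49Fe_0.51)_3Al_2Si_3O_12 = 1.47*24.305 + 1.53*55.845 + 2*26.982 + 3*28.085 + 12*15.999 = 451.378 g/mol.
Each formula unit contains 1.47 Mg, equivalent to 1.47/1 = 1.4700 mol MgO.
M(MgO) = 1×24.305 + 1×15.999 = 40.304 g/mol.
Mass of MgO per formula unit = 1.4700 × 40.304 = 59.247 g.
MgO wt% = 59.247 / 451.378 × 100 = 13.13%.

13.13 wt%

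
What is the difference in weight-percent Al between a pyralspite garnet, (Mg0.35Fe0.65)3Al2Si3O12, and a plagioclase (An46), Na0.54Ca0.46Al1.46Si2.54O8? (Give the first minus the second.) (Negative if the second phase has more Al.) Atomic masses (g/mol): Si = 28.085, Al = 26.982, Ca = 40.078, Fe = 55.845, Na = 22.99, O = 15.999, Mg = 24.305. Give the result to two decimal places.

Al in (Mg0.35Fe0.65)3Al2Si3O12: molar mass 464.625 g/mol; 2×26.982 = 53.964 g → 11.61 wt%.
Al in Na0.54Ca0.46Al1.46Si2.54O8: molar mass 269.572 g/mol; 1.46×26.982 = 39.394 g → 14.61 wt%.
Difference = 11.61 − 14.61 = -3.00 percentage points.

-3.00 percentage points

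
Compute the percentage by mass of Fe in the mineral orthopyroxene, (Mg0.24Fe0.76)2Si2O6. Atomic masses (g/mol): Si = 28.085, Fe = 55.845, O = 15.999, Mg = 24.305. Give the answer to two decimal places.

Formula mass = 0.48×24.305 + 1.52×55.845 + 2×28.085 + 6×15.999 = 248.715 g/mol, of which 84.884 g is Fe.
So Fe makes up 84.884/248.715 = 0.3413 of the mass, i.e. 34.13%.

34.13 wt%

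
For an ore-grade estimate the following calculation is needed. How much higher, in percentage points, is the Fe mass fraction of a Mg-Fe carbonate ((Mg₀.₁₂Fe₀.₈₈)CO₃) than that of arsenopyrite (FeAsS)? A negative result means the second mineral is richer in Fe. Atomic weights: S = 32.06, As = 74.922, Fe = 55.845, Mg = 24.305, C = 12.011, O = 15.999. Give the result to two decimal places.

Fe in (Mg₀.₁₂Fe₀.₈₈)CO₃: molar mass 112.068 g/mol; 0.88×55.845 = 49.144 g → 43.85 wt%.
Fe in FeAsS: molar mass 162.827 g/mol; 1×55.845 = 55.845 g → 34.30 wt%.
Difference = 43.85 − 34.30 = 9.55 percentage points.

9.55 percentage points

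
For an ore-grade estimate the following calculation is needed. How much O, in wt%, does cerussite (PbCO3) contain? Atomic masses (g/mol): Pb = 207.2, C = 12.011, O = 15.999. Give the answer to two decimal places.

Molar mass of PbCO3: 1·207.2 + 1·12.011 + 3·15.999 = 267.208 g/mol.
Mass of O per formula unit: 3 × 15.999 = 47.997 g.
Weight fraction O = 47.997 / 267.208 = 0.1796.

17.96 wt%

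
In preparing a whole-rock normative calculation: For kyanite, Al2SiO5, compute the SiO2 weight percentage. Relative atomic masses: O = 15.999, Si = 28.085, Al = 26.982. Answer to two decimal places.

Formula mass = 162.044 g/mol.
1 Si → 1.0000 mol SiO2 per formula unit; M(SiO2) = 60.083, so SiO2 mass = 60.083 g.
60.083/162.044 × 100 = 37.08 wt%.

37.08 wt%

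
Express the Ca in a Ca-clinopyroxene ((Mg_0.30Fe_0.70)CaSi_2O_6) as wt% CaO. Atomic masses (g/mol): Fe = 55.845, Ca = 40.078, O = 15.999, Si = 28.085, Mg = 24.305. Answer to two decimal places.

23.50 wt%

Molar mass of (Mg_0.30Fe_0.70)CaSi_2O_6 = 0.30×24.305 + 0.70×55.845 + 1×40.078 + 2×28.085 + 6×15.999 = 238.625 g/mol.
Each formula unit contains 1 Ca, equivalent to 1/1 = 1.0000 mol CaO.
M(CaO) = 1×40.078 + 1×15.999 = 56.077 g/mol.
Mass of CaO per formula unit = 1.0000 × 56.077 = 56.077 g.
CaO wt% = 56.077 / 238.625 × 100 = 23.50%.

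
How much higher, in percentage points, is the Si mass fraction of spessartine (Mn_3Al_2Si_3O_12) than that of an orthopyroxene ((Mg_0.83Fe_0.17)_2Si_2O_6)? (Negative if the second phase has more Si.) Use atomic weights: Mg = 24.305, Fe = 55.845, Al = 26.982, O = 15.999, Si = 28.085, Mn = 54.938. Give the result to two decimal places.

Si in Mn_3Al_2Si_3O_12: molar mass 495.021 g/mol; 3×28.085 = 84.255 g → 17.02 wt%.
Si in (Mg_0.83Fe_0.17)_2Si_2O_6: molar mass 211.498 g/mol; 2×28.085 = 56.170 g → 26.56 wt%.
Difference = 17.02 − 26.56 = -9.54 percentage points.

-9.54 percentage points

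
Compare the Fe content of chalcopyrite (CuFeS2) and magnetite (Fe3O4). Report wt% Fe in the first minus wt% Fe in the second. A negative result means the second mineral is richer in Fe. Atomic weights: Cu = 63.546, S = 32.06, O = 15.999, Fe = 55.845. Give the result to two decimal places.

-41.93 percentage points

M(CuFeS2) = 183.511 g/mol, so wt% Fe = 55.845/183.511 × 100 = 30.43%.
M(Fe3O4) = 231.531 g/mol, so wt% Fe = 167.535/231.531 × 100 = 72.36%.
30.43 − 72.36 = -41.93 pp.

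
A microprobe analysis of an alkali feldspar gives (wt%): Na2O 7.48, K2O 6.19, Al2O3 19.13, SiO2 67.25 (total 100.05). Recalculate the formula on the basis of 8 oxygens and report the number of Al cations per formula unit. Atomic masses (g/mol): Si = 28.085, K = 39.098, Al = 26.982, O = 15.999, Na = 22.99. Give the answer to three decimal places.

Na2O (M=61.979): mol = 0.12069; Na = 0.24138, O = 0.12069.
K2O (M=94.195): mol = 0.06571; K = 0.13142, O = 0.06571.
Al2O3 (M=101.961): mol = 0.18762; Al = 0.37524, O = 0.56286.
SiO2 (M=60.083): mol = 1.11928; Si = 1.11928, O = 2.23856.
ΣO = 2.98782; factor = 8/ΣO = 2.67754.
Al apfu = 0.37524 × 2.67754 = 1.005.

1.005 Al apfu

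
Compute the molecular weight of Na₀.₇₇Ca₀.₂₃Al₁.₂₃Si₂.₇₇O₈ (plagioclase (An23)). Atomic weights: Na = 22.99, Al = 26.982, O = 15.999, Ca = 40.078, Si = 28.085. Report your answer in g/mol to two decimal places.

265.90 g/mol

The formula mass is the sum 0.77*22.99 + 0.23*40.078 + 1.23*26.982 + 2.77*28.085 + 8*15.999.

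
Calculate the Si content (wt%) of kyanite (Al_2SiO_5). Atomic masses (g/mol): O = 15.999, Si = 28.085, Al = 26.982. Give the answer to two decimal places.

17.33 wt%

Formula mass = 2×26.982 + 1×28.085 + 5×15.999 = 162.044 g/mol, of which 28.085 g is Si.
So Si makes up 28.085/162.044 = 0.1733 of the mass, i.e. 17.33%.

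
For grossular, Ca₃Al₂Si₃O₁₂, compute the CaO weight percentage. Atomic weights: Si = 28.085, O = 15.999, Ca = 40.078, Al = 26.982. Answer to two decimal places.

M(Ca₃Al₂Si₃O₁₂) = 450.441 g/mol; M(CaO) = 56.077 g/mol.
Moles CaO per formula unit = 3 Ca ÷ 1 = 3.0000.
CaO fraction = (3.0000 × 56.077) / 450.441 = 168.231/450.441 = 0.3735.

37.35 wt%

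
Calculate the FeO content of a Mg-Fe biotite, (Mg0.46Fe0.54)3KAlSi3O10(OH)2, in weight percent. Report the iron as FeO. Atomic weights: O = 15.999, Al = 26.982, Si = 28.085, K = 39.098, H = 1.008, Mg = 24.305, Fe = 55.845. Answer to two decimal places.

Molar mass of (Mg0.46Fe0.54)3KAlSi3O10(OH)2 = 1.38*24.305 + 1.62*55.845 + 1*39.098 + 1*26.982 + 3*28.085 + 12*15.999 + 2*1.008 = 468.349 g/mol.
Each formula unit contains 1.62 Fe, equivalent to 1.62/1 = 1.6200 mol FeO.
M(FeO) = 1×55.845 + 1×15.999 = 71.844 g/mol.
Mass of FeO per formula unit = 1.6200 × 71.844 = 116.387 g.
FeO wt% = 116.387 / 468.349 × 100 = 24.85%.

24.85 wt%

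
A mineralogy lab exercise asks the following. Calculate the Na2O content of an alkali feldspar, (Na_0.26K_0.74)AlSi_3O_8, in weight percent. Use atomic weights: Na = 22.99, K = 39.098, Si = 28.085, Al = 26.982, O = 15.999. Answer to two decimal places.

2.94 wt%

Formula mass = 274.139 g/mol.
0.26 Na → 0.1300 mol Na2O per formula unit; M(Na2O) = 61.979, so Na2O mass = 8.057 g.
8.057/274.139 × 100 = 2.94 wt%.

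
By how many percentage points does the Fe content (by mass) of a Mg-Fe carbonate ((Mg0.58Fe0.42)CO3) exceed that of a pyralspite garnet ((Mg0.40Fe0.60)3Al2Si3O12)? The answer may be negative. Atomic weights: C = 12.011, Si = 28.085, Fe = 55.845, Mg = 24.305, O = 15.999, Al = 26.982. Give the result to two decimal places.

First mineral: 23.455 g Fe in 97.560 g formula = 24.04 wt% Fe.
Second mineral: 100.521 g Fe in 459.894 g formula = 21.86 wt% Fe.
24.04% − 21.86% gives a difference of 2.18 percentage points.

2.18 percentage points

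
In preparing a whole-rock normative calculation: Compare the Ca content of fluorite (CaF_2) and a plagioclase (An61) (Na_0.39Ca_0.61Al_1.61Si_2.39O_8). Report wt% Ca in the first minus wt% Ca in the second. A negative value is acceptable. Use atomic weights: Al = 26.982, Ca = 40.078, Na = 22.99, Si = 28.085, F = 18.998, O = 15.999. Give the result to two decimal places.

M(CaF_2) = 78.074 g/mol, so wt% Ca = 40.078/78.074 × 100 = 51.33%.
M(Na_0.39Ca_0.61Al_1.61Si_2.39O_8) = 271.970 g/mol, so wt% Ca = 24.448/271.970 × 100 = 8.99%.
51.33 − 8.99 = 42.34 pp.

42.34 percentage points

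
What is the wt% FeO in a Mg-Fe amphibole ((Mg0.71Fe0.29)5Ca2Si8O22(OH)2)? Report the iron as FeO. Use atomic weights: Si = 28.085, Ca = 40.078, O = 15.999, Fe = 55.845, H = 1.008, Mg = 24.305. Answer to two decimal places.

12.14 wt%

M((Mg0.71Fe0.29)5Ca2Si8O22(OH)2) = 858.086 g/mol; M(FeO) = 71.844 g/mol.
Moles FeO per formula unit = 1.45 Fe ÷ 1 = 1.4500.
FeO fraction = (1.4500 × 71.844) / 858.086 = 104.174/858.086 = 0.1214.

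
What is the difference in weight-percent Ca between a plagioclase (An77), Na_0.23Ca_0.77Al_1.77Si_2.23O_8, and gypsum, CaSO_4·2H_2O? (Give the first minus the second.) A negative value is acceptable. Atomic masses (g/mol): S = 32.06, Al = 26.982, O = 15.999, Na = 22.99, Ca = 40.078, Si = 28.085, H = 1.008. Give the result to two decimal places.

-12.04 percentage points

Ca in Na_0.23Ca_0.77Al_1.77Si_2.23O_8: molar mass 274.527 g/mol; 0.77×40.078 = 30.860 g → 11.24 wt%.
Ca in CaSO_4·2H_2O: molar mass 172.164 g/mol; 1×40.078 = 40.078 g → 23.28 wt%.
Difference = 11.24 − 23.28 = -12.04 percentage points.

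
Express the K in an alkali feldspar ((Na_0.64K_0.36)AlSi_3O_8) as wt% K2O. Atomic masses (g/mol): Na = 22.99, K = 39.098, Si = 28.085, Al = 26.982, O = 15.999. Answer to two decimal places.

M((Na_0.64K_0.36)AlSi_3O_8) = 268.018 g/mol; M(K2O) = 94.195 g/mol.
Moles K2O per formula unit = 0.36 K ÷ 2 = 0.1800.
K2O fraction = (0.1800 × 94.195) / 268.018 = 16.955/268.018 = 0.0633.

6.33 wt%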